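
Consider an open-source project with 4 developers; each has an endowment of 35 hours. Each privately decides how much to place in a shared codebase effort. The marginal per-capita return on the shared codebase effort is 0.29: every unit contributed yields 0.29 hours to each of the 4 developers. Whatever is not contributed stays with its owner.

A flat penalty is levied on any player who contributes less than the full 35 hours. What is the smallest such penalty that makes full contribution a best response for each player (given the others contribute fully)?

24.85 hours

Given the others contribute fully, the best deviation is to contribute 0 (any partial contribution still incurs the fine and gives up units whose private return 0.29 is below 1).
Deviating from 35 to 0 saves 35 hours but forfeits the deviator's share of the drop in the shared codebase effort: 0.29 × 35 = 10.15.
So the deviation gain is 35 − 10.15 = 24.85, and the fine must be at least 24.85 hours to wipe it out.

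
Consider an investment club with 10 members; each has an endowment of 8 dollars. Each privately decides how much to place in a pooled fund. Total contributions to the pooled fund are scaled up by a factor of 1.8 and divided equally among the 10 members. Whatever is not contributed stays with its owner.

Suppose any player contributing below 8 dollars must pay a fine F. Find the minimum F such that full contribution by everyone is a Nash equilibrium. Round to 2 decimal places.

6.56 dollars

Given the others contribute fully, the best deviation is to contribute 0 (any partial contribution still incurs the fine and gives up units whose private return 0.1800 is below 1).
Deviating from 8 to 0 saves 8 dollars but forfeits the deviator's share of the drop in the pooled fund: 1.8/10 × 8 = 1.44.
So the deviation gain is 8 − 1.44 = 6.56, and the fine must be at least 6.56 dollars to wipe it out.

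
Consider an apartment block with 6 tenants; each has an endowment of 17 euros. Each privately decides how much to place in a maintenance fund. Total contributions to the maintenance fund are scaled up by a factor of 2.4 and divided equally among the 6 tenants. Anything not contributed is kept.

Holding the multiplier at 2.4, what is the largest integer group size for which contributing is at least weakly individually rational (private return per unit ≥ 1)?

Private return per unit is 2.4/(group size), which is ≥ 1 whenever the group size is ≤ 2.4.
The largest such integer is 2.

2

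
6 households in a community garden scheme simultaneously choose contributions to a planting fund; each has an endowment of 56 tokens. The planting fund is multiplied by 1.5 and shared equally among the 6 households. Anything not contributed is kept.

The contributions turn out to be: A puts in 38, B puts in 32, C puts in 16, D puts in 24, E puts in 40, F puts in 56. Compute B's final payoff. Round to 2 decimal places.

Total contributed: 38 + 32 + 16 + 24 + 40 + 56 = 206.
Each receives 1.5 × 206 / 6 = 51.50 from the planting fund.
B keeps 56 − 32 = 24, so B's payoff is 24 + 51.50 = 75.50.

75.50 tokens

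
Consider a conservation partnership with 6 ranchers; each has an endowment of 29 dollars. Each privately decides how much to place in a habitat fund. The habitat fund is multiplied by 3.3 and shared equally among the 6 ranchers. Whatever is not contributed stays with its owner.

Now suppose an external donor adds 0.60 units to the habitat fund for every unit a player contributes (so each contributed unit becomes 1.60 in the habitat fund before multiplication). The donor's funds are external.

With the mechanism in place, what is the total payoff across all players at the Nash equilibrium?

The effective private return is 3.3 × 1.60 / 6 = 0.8800, which is still under 1, so the mechanism doesn't change anyone's dominant strategy: zero contribution.
At the Nash equilibrium no one contributes; group total payoff = 6 × 29 = 174.

174.00 dollars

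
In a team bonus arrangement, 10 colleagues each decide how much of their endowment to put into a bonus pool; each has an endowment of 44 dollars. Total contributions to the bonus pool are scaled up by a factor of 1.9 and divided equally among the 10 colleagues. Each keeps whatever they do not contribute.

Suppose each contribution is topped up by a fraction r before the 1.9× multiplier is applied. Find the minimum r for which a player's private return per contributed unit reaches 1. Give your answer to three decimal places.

With matching at rate r, one contributed unit becomes (1 + r) in the bonus pool and returns 1.9 × (1 + r) / 10 to the contributor.
Setting this equal to 1: 1 + r = 10/1.9 = 5.2632.
So the minimum matching rate is r = 5.2632 − 1 = 4.263.

4.263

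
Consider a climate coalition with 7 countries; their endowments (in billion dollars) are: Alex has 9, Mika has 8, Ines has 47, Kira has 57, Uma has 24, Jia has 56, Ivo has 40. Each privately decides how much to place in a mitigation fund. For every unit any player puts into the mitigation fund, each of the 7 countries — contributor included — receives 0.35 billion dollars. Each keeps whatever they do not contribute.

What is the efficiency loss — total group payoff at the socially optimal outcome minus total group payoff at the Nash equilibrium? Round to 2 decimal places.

The private return per contributed unit is 0.35 < 1 for everyone, so the Nash equilibrium is zero contribution and the group total is Σ E_j = 9 + 8 + 47 + 57 + 24 + 56 + 40 = 241.
Each contributed unit returns 2.450 to the group, so the social optimum is full contribution by everyone: group total = 2.450 × 241 = 590.45.
Efficiency loss = (2.450 − 1) × 241 = 349.45.

349.45 billion dollars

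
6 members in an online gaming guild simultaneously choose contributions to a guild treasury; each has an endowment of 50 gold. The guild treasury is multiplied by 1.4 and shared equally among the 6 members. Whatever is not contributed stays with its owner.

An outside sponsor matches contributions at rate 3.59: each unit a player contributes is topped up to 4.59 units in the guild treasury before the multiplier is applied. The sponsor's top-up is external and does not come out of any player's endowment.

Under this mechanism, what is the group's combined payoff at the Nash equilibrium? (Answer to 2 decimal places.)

1927.80 gold

Under the mechanism each unit contributed yields 1.4 × 4.59 / 6 = 1.0710 back to its contributor per unit of net cost, which exceeds 1, making full contribution the dominant choice for everyone.
At the Nash equilibrium everyone contributes 50. Group total payoff = 1.4 × 4.59 × 300 = 1927.80.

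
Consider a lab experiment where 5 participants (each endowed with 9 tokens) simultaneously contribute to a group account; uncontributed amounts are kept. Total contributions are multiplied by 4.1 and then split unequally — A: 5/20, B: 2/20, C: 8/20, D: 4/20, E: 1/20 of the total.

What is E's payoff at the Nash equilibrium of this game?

12.69 tokens

A player with share s gets back 4.1·s per unit contributed, so full contribution is dominant for anyone with s > 1/4.1 = 0.2439 and zero contribution is dominant for anyone below.
A and C are above the threshold, contributing 9 each; the remaining 3 contribute 0. Total contributed: 18.
E keeps 9 and receives 4.1 × 18 × 1/20 = 3.69 from the group account, for a payoff of 12.69.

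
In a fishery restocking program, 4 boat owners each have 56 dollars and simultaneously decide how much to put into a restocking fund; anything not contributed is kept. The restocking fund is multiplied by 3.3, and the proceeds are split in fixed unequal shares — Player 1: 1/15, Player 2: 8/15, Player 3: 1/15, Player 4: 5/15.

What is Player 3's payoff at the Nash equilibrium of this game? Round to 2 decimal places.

80.64 dollars

Each unit j contributes comes back to j as 3.3 × (j's share), so j prefers to contribute only if that share exceeds 1/3.3 = 0.3030; otherwise keeping the unit dominates.
Player 2 and Player 4 clear that bar, contributing 56 each; the remaining 2 contribute 0. Total contributed: 112.
Player 3 keeps 56 and receives 3.3 × 112 × 1/15 = 24.64 from the restocking fund, for a payoff of 80.64.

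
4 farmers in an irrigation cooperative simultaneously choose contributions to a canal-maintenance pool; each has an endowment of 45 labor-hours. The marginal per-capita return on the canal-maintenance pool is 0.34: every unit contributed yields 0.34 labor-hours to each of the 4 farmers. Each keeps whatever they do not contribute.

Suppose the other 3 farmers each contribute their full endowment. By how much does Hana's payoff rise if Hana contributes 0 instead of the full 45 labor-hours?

Switching from a contribution of 45 to 0 lets Hana keep an extra 45 labor-hours, but lowers the canal-maintenance pool by 45, which costs Hana their own share of that drop: 0.34 × 45 = 15.30.
Net gain = 45 − 15.30 = 29.70. The private return per contributed unit (0.34) is below 1, so free-riding is indeed the best response regardless of what the others do.

29.70 labor-hours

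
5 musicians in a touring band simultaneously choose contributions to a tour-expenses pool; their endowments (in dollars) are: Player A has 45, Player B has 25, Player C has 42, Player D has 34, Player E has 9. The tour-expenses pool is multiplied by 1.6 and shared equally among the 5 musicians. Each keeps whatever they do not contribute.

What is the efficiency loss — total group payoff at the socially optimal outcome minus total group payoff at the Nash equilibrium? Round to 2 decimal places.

93.00 dollars

The private return per contributed unit is 1.6/5 = 0.3200 < 1 for every player regardless of endowment, so the Nash equilibrium is zero contribution and the group total is Σ E_j = 45 + 25 + 42 + 34 + 9 = 155.
Each contributed unit returns 1.600 to the group, so the social optimum is full contribution by everyone: group total = 1.600 × 155 = 248.00.
Efficiency loss = (1.600 − 1) × 155 = 93.00.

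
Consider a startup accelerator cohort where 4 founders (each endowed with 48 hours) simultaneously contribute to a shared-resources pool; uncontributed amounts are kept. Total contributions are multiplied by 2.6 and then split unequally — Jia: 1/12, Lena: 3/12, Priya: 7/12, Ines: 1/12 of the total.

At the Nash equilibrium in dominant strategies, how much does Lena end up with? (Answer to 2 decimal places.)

A player with share s gets back 2.6·s per unit contributed, so full contribution is dominant for anyone with s > 1/2.6 = 0.3846 and zero contribution is dominant for anyone below.
The only share above 0.3846 is Priya's 7/12, contributing 48; the remaining 3 contribute 0. Total contributed: 48.
Lena keeps 48 and receives 2.6 × 48 × 3/12 = 31.20 from the shared-resources pool, for a payoff of 79.20.

79.20 hours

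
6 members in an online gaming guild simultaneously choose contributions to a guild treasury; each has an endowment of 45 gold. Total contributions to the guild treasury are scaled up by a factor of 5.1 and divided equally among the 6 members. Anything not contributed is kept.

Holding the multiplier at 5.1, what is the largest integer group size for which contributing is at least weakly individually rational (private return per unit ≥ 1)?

5

Private return per unit is 5.1/(group size), which is ≥ 1 whenever the group size is ≤ 5.1.
The largest such integer is 5.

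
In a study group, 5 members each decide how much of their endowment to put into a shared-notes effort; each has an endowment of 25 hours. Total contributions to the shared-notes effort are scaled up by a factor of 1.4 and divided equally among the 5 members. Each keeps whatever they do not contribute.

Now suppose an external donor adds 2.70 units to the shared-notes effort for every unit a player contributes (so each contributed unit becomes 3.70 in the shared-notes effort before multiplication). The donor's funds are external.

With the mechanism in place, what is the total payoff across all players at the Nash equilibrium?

With the mechanism, a contributed unit returns 1.4 × 3.70 / 5 = 1.0360 per unit of net cost to the contributor — now above 1 — so contributing fully is weakly dominant for every player.
At the Nash equilibrium everyone contributes 25. Group total payoff = 1.4 × 3.70 × 125 = 647.50.

647.50 hours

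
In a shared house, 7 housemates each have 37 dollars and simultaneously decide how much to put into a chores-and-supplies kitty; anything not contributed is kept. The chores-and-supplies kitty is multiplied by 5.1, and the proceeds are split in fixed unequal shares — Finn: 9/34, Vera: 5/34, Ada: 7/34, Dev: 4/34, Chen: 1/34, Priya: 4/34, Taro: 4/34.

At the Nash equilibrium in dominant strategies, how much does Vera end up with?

For player j, contributing a unit is worthwhile iff 5.1 × (j's share) ≥ 1, i.e. iff j's share is at least 0.1961.
Finn and Ada are above the threshold, contributing 37 each; the remaining 5 contribute 0. Total contributed: 74.
Vera keeps 37 and receives 5.1 × 74 × 5/34 = 55.50 from the chores-and-supplies kitty, for a payoff of 92.50.

92.50 dollars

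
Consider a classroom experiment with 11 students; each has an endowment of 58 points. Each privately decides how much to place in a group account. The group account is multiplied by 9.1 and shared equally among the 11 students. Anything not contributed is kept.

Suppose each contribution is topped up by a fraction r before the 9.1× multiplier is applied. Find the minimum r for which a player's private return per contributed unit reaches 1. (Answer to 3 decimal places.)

0.209

With matching at rate r, one contributed unit becomes (1 + r) in the group account and returns 9.1 × (1 + r) / 11 to the contributor.
Setting this equal to 1: 1 + r = 11/9.1 = 1.2088.
So the minimum matching rate is r = 1.2088 − 1 = 0.209.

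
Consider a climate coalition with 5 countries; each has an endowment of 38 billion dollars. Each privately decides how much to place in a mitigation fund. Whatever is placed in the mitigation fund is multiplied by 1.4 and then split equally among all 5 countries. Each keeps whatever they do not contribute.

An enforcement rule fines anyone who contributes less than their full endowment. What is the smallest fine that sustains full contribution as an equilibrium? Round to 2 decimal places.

Given the others contribute fully, the best deviation is to contribute 0 (any partial contribution still incurs the fine and gives up units whose private return 0.2800 is below 1).
Deviating from 38 to 0 saves 38 billion dollars but forfeits the deviator's share of the drop in the mitigation fund: 1.4/5 × 38 = 10.64.
So the deviation gain is 38 − 10.64 = 27.36, and the fine must be at least 27.36 billion dollars to wipe it out.

27.36 billion dollars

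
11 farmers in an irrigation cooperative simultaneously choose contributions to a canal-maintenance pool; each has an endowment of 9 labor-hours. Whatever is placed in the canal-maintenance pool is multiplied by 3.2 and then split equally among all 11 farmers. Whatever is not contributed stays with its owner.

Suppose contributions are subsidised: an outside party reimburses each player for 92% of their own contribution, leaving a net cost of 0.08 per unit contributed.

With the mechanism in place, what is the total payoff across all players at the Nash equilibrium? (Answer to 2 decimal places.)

With the mechanism, a contributed unit returns (3.2/11) / 0.08 = 3.6364 per unit of net cost to the contributor — now above 1 — so contributing fully is weakly dominant for every player.
At the Nash equilibrium everyone contributes 9. Group total payoff = 11 × (9 × 0.92 + 3.2 × 9) = 407.88.

407.88 labor-hours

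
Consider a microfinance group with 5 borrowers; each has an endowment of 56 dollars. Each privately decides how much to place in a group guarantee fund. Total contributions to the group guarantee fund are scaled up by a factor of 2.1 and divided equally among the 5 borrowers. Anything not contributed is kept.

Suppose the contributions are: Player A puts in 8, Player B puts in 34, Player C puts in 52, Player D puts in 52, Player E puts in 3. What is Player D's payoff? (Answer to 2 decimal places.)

Total contributed: 8 + 34 + 52 + 52 + 3 = 149.
Each receives 2.1 × 149 / 5 = 62.58 from the group guarantee fund.
Player D keeps 56 − 52 = 4, so Player D's payoff is 4 + 62.58 = 66.58.

66.58 dollars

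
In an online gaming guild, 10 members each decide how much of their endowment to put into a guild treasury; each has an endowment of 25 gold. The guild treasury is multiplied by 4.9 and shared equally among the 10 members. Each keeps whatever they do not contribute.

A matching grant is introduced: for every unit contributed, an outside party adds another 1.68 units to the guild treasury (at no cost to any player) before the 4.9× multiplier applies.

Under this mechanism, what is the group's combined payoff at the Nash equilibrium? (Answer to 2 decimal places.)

Under the mechanism each unit contributed yields 4.9 × 2.68 / 10 = 1.3132 back to its contributor per unit of net cost, which exceeds 1, making full contribution the dominant choice for everyone.
At the Nash equilibrium everyone contributes 25. Group total payoff = 4.9 × 2.68 × 250 = 3283.00.

3283.00 gold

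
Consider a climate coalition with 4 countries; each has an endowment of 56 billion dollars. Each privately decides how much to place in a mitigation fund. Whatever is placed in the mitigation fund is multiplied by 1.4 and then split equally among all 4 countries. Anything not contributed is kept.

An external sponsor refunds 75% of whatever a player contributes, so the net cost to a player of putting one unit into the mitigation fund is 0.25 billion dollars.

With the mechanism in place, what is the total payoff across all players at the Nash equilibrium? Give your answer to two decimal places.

481.60 billion dollars

Under the mechanism each unit contributed yields (1.4/4) / 0.25 = 1.4000 back to its contributor per unit of net cost, which exceeds 1, making full contribution the dominant choice for everyone.
So the Nash equilibrium is full contribution by all 4; the group earns 4 × (56 × 0.75 + 1.4 × 56) = 481.60.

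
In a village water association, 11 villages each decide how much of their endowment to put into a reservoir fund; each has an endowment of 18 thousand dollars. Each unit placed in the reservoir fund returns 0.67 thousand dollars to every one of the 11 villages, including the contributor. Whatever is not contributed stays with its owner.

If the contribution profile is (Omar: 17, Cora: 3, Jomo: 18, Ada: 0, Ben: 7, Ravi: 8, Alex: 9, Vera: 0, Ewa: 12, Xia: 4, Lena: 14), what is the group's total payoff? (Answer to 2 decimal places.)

Total contributed: 17 + 3 + 18 + 0 + 7 + 8 + 9 + 0 + 12 + 4 + 14 = 92; total kept: 11 × 18 − 92 = 106.
The reservoir fund pays out 0.67 × 11 × 92 = 678.04 in aggregate.
Group total = 106 + 678.04 = 784.04.

784.04 thousand dollars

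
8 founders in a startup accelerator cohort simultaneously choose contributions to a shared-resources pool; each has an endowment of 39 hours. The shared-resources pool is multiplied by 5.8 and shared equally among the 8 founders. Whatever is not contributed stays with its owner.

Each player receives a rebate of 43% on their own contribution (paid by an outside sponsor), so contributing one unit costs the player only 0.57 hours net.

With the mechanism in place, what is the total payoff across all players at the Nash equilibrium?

With the mechanism, a contributed unit returns (5.8/8) / 0.57 = 1.2719 per unit of net cost to the contributor — now above 1 — so contributing fully is weakly dominant for every player.
At the Nash equilibrium everyone contributes 39. Group total payoff = 8 × (39 × 0.43 + 5.8 × 39) = 1943.76.

1943.76 hours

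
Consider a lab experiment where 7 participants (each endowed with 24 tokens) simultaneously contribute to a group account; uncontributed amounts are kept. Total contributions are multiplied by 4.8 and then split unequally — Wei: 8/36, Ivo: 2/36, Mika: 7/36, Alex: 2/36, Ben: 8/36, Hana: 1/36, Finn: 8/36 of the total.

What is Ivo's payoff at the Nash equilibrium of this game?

Player j's private return per contributed unit is 4.8 × (j's share). Contributing is weakly dominant for j when that share is at least 1/4.8 = 0.2083, and contributing 0 is dominant otherwise.
Wei, Ben and Finn are above the threshold, contributing 24 each; the remaining 4 contribute 0. Total contributed: 72.
Ivo keeps 24 and receives 4.8 × 72 × 2/36 = 19.20 from the group account, for a payoff of 43.20.

43.20 tokens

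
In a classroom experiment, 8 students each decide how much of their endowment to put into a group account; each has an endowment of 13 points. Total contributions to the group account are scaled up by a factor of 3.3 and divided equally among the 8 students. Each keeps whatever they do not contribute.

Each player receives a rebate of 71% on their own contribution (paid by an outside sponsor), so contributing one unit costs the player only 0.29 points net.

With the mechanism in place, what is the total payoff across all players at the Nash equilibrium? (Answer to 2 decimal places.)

The effective private return per unit is now (3.3/8) / 0.29 = 1.4224 > 1, so every player's dominant strategy flips to full contribution.
At the Nash equilibrium everyone contributes 13. Group total payoff = 8 × (13 × 0.71 + 3.3 × 13) = 417.04.

417.04 points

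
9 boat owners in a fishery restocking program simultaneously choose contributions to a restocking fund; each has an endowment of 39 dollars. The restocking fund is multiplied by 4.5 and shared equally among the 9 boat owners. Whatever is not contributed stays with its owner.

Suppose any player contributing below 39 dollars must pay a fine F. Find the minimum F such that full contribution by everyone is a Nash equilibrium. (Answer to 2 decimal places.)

19.50 dollars

Given the others contribute fully, the best deviation is to contribute 0 (any partial contribution still incurs the fine and gives up units whose private return 0.5000 is below 1).
Deviating from 39 to 0 saves 39 dollars but forfeits the deviator's share of the drop in the restocking fund: 4.5/9 × 39 = 19.50.
So the deviation gain is 39 − 19.50 = 19.50, and the fine must be at least 19.50 dollars to wipe it out.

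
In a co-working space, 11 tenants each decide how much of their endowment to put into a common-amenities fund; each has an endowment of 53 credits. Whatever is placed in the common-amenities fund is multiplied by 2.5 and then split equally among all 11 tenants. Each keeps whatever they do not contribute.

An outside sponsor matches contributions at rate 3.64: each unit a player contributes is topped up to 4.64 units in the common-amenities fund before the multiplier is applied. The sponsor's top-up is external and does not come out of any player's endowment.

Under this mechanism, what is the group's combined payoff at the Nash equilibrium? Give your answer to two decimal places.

The effective private return per unit is now 2.5 × 4.64 / 11 = 1.0545 > 1, so every player's dominant strategy flips to full contribution.
So the Nash equilibrium is full contribution by all 11; the group earns 2.5 × 4.64 × 583 = 6762.80.

6762.80 credits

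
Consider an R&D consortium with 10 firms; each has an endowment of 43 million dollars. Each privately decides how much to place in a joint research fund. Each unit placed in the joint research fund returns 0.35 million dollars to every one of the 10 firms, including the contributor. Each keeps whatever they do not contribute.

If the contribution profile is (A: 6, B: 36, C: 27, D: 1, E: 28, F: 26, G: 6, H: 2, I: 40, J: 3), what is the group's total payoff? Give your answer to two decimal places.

Total contributed: 6 + 36 + 27 + 1 + 28 + 26 + 6 + 2 + 40 + 3 = 175; total kept: 10 × 43 − 175 = 255.
The joint research fund pays out 0.35 × 10 × 175 = 612.50 in aggregate.
Group total = 255 + 612.50 = 867.50.

867.50 million dollars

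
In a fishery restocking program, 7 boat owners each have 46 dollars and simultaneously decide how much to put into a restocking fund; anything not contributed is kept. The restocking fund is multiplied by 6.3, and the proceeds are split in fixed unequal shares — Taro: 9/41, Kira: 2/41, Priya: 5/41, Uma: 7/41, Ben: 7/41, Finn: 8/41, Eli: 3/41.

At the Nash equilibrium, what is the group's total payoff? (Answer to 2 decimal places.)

1297.20 dollars

Player j's private return per contributed unit is 6.3 × (j's share). Contributing is weakly dominant for j when that share is at least 1/6.3 = 0.1587, and contributing 0 is dominant otherwise.
Taro, Uma, Ben and Finn clear that bar, contributing 46 each; the remaining 3 contribute 0. Total contributed: 184.
The restocking fund pays out 6.3 × 184 = 1159.20 in total (split across the unequal shares, but the aggregate is all that matters for the group sum).
The 3 free-riders keep 46 each, adding 138. Group total = 138 + 1159.20 = 1297.20.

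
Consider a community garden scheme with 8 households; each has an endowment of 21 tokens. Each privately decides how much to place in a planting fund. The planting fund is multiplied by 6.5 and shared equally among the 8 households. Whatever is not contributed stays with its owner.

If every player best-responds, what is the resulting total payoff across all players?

Each contributed unit returns 6.5/8 = 0.8125 to its contributor — below 1 — so contributing 0 is dominant for every player. At the Nash equilibrium everyone keeps their 21, and the group total is 8 × 21 = 168.

168.00 tokens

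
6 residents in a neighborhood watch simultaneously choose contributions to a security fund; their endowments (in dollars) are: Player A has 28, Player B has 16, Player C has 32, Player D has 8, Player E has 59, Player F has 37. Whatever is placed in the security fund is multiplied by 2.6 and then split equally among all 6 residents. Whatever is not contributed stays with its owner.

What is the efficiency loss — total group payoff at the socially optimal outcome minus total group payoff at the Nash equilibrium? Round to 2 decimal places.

The private return per contributed unit is 2.6/6 = 0.4333 < 1 for every player regardless of endowment, so the Nash equilibrium is zero contribution and the group total is Σ E_j = 28 + 16 + 32 + 8 + 59 + 37 = 180.
Each contributed unit returns 2.600 to the group, so the social optimum is full contribution by everyone: group total = 2.600 × 180 = 468.00.
Efficiency loss = (2.600 − 1) × 180 = 288.00.

288.00 dollars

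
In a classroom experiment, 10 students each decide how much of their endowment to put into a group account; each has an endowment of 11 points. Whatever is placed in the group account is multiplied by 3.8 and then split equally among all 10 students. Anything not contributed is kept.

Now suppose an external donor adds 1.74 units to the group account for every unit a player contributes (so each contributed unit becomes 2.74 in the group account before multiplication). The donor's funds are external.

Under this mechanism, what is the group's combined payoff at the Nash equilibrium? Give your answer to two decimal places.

Under the mechanism each unit contributed yields 3.8 × 2.74 / 10 = 1.0412 back to its contributor per unit of net cost, which exceeds 1, making full contribution the dominant choice for everyone.
At the Nash equilibrium everyone contributes 11. Group total payoff = 3.8 × 2.74 × 110 = 1145.32.

1145.32 points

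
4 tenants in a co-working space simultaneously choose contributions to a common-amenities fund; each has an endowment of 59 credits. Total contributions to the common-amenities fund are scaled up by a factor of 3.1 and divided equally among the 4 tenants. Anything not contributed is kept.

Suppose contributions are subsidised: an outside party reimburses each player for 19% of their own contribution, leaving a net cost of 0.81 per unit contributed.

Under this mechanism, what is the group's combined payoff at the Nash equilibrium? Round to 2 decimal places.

236.00 credits

Even with the mechanism, each unit contributed returns only (3.1/4) / 0.81 = 0.9568 per unit of net cost, so contributing nothing is still dominant.
Everyone keeps their endowment and the group total is 4 × 59 = 236.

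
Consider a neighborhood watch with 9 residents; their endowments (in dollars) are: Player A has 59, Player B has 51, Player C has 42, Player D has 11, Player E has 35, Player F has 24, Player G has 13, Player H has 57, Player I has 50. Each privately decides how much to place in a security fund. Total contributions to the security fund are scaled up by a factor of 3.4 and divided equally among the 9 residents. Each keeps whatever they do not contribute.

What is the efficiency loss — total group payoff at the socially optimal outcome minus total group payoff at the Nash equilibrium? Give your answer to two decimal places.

The private return per contributed unit is 3.4/9 = 0.3778 < 1 for every player regardless of endowment, so the Nash equilibrium is zero contribution and the group total is Σ E_j = 59 + 51 + 42 + 11 + 35 + 24 + 13 + 57 + 50 = 342.
Each contributed unit returns 3.400 to the group, so the social optimum is full contribution by everyone: group total = 3.400 × 342 = 1162.80.
Efficiency loss = (3.400 − 1) × 342 = 820.80.

820.80 dollars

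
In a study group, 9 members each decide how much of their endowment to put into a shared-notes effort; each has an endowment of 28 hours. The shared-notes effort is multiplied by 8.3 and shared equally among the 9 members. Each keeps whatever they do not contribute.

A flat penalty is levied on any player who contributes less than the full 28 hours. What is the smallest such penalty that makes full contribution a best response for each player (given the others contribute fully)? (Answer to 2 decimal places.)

Given the others contribute fully, the best deviation is to contribute 0 (any partial contribution still incurs the fine and gives up units whose private return 0.9222 is below 1).
Deviating from 28 to 0 saves 28 hours but forfeits the deviator's share of the drop in the shared-notes effort: 8.3/9 × 28 = 25.82.
So the deviation gain is 28 − 25.82 = 2.18, and the fine must be at least 2.18 hours to wipe it out.

2.18 hours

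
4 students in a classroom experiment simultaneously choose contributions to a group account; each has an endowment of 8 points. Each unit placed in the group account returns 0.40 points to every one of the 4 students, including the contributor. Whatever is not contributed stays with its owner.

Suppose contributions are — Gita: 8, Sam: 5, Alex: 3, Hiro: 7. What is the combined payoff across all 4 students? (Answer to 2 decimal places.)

Total contributed: 8 + 5 + 3 + 7 = 23; total kept: 4 × 8 − 23 = 9.
The group account pays out 0.40 × 4 × 23 = 36.80 in aggregate.
Group total = 9 + 36.80 = 45.80.

45.80 points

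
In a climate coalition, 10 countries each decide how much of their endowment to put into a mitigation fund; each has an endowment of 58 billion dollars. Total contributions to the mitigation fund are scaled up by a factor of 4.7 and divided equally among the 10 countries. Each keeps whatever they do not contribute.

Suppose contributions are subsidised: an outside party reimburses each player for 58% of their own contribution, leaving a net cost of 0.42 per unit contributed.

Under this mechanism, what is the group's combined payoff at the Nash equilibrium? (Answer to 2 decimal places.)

The effective private return per unit is now (4.7/10) / 0.42 = 1.1190 > 1, so every player's dominant strategy flips to full contribution.
At the Nash equilibrium everyone contributes 58. Group total payoff = 10 × (58 × 0.58 + 4.7 × 58) = 3062.40.

3062.40 billion dollars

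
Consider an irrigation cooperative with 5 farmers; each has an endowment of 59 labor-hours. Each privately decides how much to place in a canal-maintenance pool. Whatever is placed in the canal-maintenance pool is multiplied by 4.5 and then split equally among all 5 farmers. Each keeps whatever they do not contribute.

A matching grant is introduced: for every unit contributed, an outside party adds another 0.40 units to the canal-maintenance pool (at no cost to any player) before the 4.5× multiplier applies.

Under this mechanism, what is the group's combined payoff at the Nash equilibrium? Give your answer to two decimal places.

With the mechanism, a contributed unit returns 4.5 × 1.40 / 5 = 1.2600 per unit of net cost to the contributor — now above 1 — so contributing fully is weakly dominant for every player.
So the Nash equilibrium is full contribution by all 5; the group earns 4.5 × 1.40 × 295 = 1858.50.

1858.50 labor-hours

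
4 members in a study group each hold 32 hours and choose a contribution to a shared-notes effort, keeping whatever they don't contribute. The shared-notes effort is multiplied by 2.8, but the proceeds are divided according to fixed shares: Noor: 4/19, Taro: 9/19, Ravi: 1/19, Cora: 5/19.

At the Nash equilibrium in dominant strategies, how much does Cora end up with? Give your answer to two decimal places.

55.58 hours

Each unit j contributes comes back to j as 2.8 × (j's share), so j prefers to contribute only if that share exceeds 1/2.8 = 0.3571; otherwise keeping the unit dominates.
Taro alone (share 9/19) is above the threshold, contributing 32; the remaining 3 contribute 0. Total contributed: 32.
Cora keeps 32 and receives 2.8 × 32 × 5/19 = 23.58 from the shared-notes effort, for a payoff of 55.58.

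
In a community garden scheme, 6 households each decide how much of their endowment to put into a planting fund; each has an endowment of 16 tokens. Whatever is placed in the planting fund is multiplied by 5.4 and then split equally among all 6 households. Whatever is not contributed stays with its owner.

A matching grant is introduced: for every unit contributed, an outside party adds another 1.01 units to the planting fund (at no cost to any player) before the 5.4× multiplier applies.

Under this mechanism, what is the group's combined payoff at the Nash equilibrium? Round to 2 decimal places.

1041.98 tokens

The effective private return per unit is now 5.4 × 2.01 / 6 = 1.8090 > 1, so every player's dominant strategy flips to full contribution.
At the Nash equilibrium everyone contributes 16. Group total payoff = 5.4 × 2.01 × 96 = 1041.98.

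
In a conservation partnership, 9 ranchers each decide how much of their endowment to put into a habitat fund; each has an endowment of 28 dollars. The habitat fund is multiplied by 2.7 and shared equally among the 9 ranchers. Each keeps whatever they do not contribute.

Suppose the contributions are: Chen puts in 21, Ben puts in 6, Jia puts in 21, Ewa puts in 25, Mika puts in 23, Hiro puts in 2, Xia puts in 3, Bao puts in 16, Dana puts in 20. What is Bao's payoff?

Total contributed: 21 + 6 + 21 + 25 + 23 + 2 + 3 + 16 + 20 = 137.
Each receives 2.7 × 137 / 9 = 41.10 from the habitat fund.
Bao keeps 28 − 16 = 12, so Bao's payoff is 12 + 41.10 = 53.10.

53.10 dollars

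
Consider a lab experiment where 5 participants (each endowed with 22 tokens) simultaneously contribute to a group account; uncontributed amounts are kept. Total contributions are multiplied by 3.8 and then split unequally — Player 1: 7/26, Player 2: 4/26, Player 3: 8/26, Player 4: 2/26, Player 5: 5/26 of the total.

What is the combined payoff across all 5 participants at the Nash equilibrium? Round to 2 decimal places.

Player j's private return per contributed unit is 3.8 × (j's share). Contributing is weakly dominant for j when that share is at least 1/3.8 = 0.2632, and contributing 0 is dominant otherwise.
Player 1 and Player 3 are above the threshold, contributing 22 each; the remaining 3 contribute 0. Total contributed: 44.
The group account pays out 3.8 × 44 = 167.20 in total (split across the unequal shares, but the aggregate is all that matters for the group sum).
The 3 free-riders keep 22 each, adding 66. Group total = 66 + 167.20 = 233.20.

233.20 tokens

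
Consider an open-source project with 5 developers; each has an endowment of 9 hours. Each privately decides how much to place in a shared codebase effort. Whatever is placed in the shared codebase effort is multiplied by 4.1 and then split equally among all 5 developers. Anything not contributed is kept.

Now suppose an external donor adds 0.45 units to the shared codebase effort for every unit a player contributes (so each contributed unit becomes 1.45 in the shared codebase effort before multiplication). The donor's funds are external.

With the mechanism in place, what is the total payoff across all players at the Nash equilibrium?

The effective private return per unit is now 4.1 × 1.45 / 5 = 1.1890 > 1, so every player's dominant strategy flips to full contribution.
At the Nash equilibrium everyone contributes 9. Group total payoff = 4.1 × 1.45 × 45 = 267.53.

267.53 hours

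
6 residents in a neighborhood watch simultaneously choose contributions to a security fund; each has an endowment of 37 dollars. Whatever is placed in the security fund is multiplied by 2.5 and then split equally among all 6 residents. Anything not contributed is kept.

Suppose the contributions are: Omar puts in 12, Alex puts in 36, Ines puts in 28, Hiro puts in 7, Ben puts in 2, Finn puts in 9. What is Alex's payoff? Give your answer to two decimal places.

40.17 dollars

Total contributed: 12 + 36 + 28 + 7 + 2 + 9 = 94.
Each receives 2.5 × 94 / 6 = 39.17 from the security fund.
Alex keeps 37 − 36 = 1, so Alex's payoff is 1 + 39.17 = 40.17.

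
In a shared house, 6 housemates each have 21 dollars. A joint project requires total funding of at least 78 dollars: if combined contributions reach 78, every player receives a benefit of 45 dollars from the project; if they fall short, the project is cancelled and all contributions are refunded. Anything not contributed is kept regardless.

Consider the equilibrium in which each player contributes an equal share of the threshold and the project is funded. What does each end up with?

Equal share of the threshold: 78/6 = 13.
At this profile no one gains by cutting their contribution: any cut drops the total below 78, the project is cancelled, contributions are refunded, and the deviator ends with 21, which is less than 21 − 13 + 45 = 53. Contributing more than 13 just wastes the excess. So contributing exactly 13 is a best response.
Each player's payoff: 21 − 13 + 45 = 53.

53 dollars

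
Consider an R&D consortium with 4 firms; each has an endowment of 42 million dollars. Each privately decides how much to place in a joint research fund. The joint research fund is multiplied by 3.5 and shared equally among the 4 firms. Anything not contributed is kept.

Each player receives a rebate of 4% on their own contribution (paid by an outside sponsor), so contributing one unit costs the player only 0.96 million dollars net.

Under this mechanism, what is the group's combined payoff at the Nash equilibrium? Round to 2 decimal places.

With the mechanism, a contributed unit returns (3.5/4) / 0.96 = 0.9115 per unit of net cost — still below 1 — so contributing 0 remains dominant for every player.
Everyone keeps their endowment and the group total is 4 × 42 = 168.

168.00 million dollars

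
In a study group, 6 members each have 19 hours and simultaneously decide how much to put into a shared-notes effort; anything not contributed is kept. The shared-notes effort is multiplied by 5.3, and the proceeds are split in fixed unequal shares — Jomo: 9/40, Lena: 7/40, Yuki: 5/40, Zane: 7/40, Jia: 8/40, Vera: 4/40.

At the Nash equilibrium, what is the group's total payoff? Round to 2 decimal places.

Player j's private return per contributed unit is 5.3 × (j's share). Contributing is weakly dominant for j when that share is at least 1/5.3 = 0.1887, and contributing 0 is dominant otherwise.
Jomo and Jia clear that bar, contributing 19 each; the remaining 4 contribute 0. Total contributed: 38.
The shared-notes effort pays out 5.3 × 38 = 201.40 in total (split across the unequal shares, but the aggregate is all that matters for the group sum).
The 4 free-riders keep 19 each, adding 76. Group total = 76 + 201.40 = 277.40.

277.40 hours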